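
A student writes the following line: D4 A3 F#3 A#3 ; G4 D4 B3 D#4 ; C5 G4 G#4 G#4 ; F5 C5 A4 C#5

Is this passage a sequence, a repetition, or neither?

neither

Note 3 of cell 3 is G#4; if this were a sequence it would be E4. No unit length gives a consistent transposition pattern.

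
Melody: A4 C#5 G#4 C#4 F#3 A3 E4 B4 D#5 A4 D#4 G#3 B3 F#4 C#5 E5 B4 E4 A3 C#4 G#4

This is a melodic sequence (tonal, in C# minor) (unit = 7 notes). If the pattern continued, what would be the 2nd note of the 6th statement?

A5

The unit is 7 notes. Position-2 pitches of the 3 shown cells: C#5, D#5, E5.
Extending up a 2nd: F#5 → G#5 → A5.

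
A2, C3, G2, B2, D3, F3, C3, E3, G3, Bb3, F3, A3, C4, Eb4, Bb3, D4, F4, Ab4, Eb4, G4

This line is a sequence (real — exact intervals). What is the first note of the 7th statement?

Eb5

With a 4-note motive the entries are A2, D3, G3, C4, F4, each up a 4th from the previous.
Extending the heads up a 4th: Bb4 → Eb5.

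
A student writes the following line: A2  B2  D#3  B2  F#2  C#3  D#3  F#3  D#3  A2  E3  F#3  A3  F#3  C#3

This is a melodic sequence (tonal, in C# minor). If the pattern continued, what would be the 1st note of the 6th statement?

With 5-note cells, note 1 of each statement runs A2, C#3, E3.
Extending up a 3rd: G#3 → B3 → D#4.

D#4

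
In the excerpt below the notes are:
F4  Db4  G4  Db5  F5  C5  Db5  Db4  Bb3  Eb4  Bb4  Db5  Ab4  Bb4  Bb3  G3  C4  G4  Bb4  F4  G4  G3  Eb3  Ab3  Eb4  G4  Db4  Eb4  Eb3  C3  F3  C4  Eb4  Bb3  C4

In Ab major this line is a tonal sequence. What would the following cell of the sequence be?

The 7-note cells begin on F4, Db4, Bb3, G3, Eb3 — each down a 3rd from the last.
So cell 6 is C3 Ab2 Db3 Ab3 C4 G3 Ab3.

C3 Ab2 Db3 Ab3 C4 G3 Ab3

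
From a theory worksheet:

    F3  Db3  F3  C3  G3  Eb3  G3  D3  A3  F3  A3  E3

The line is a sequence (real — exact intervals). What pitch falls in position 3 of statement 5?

The unit is 4 notes. Position-3 pitches of the 3 shown cells: F3, G3, A3.
Extending up a 2nd: B3 → C#4.

C#4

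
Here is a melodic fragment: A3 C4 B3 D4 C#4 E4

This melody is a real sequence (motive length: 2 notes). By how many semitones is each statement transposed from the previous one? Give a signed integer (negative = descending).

Unit = 2 notes; the statements start on A3, B3, C#4, moving up a 2nd each time.
A3 to B3 spans +2 semitones.

2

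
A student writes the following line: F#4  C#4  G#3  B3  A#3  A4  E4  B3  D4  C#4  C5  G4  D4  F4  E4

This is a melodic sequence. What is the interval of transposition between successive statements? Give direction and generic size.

up a 3rd

Taking 5-note groups, the heads are F#4, A4, C5: the pattern moves up a 3rd.
F#4 to A4 is up a 3rd.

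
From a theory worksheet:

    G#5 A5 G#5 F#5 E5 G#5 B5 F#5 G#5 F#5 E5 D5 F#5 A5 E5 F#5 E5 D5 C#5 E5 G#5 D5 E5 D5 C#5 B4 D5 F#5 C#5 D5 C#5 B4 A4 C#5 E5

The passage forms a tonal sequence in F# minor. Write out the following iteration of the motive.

B4 C#5 B4 A4 G#4 B4 D5

With a 7-note motive the entries are G#5, F#5, E5, D5, C#5, each down a 2nd from the previous.
So cell 6 is B4 C#5 B4 A4 G#4 B4 D5.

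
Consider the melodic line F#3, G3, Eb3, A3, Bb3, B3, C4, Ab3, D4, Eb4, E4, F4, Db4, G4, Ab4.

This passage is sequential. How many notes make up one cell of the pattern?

5

Try groups of 5 (3 cells in 15 notes):
F#3 G3 Eb3 A3 Bb3 | B3 C4 Ab3 D4 Eb4 | E4 F4 Db4 G4 Ab4
Each cell is the previous one up a 4th — so the unit is 5 notes.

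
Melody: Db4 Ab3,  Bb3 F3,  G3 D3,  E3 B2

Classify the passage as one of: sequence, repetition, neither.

Each 2-note cell is the previous one transposed down a 3rd.

sequence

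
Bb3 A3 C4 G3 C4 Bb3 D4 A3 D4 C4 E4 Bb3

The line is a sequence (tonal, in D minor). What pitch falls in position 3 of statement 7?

The unit is 4 notes. Position-3 pitches of the 3 shown cells: C4, D4, E4.
Each moves up a 2nd. Continuing: F4 → G4 → A4 → Bb4.

Bb4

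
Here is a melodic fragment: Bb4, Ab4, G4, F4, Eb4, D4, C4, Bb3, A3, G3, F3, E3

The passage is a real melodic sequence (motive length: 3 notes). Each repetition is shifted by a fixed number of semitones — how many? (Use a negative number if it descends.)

-5

The 3-note cells begin on Bb4, F4, C4, G3 — each down a 4th from the last.
Counting half-steps from Bb4 to F4: -5.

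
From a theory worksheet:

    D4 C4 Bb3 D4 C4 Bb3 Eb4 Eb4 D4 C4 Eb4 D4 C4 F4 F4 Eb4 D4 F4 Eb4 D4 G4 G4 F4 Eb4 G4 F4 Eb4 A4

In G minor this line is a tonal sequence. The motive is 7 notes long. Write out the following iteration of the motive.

A4 G4 F4 A4 G4 F4 Bb4

Unit = 7 notes; the statements start on D4, Eb4, F4, G4, moving up a 2nd each time.
From A4 the diatonic shape gives A4 G4 F4 A4 G4 F4 Bb4.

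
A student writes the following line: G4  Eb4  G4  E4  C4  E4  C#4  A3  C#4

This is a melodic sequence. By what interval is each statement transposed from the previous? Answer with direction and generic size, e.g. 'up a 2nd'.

down a 3rd

With a 3-note motive the entries are G4, E4, C#4, each down a 3rd from the previous.
From G4 to E4: down a 3rd.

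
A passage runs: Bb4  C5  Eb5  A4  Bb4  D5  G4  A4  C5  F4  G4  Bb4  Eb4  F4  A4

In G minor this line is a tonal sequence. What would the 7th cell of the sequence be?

Unit = 3 notes; the statements start on Bb4, A4, G4, F4, Eb4, moving down a 2nd each time.
Continuing the starts: D4 → C4.
So cell 7 is C4 D4 F4.

C4 D4 F4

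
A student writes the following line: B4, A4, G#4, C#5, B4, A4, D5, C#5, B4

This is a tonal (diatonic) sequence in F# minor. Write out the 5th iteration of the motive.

With a 3-note motive the entries are B4, C#5, D5, each up a 2nd from the previous.
Extending up a 2nd: E5 → F#5.
So cell 5 is F#5 E5 D5.

F#5 E5 D5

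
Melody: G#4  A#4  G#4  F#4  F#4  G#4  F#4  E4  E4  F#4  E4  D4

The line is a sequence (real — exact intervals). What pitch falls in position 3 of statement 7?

The unit is 4 notes. Position-3 pitches of the 3 shown cells: G#4, F#4, E4.
Extending down a 2nd: D4 → C4 → Bb3 → Ab3.

Ab3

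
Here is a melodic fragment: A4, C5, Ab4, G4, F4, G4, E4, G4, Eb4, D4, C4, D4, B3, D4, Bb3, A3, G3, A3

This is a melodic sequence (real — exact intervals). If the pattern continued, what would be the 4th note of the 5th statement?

B2

With 6-note cells, note 4 of each statement runs G4, D4, A3.
Each moves down a 4th. Continuing: E3 → B2.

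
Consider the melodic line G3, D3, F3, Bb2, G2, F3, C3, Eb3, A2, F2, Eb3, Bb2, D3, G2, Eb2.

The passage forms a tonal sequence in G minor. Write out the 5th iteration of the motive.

The 5-note cells begin on G3, F3, Eb3 — each down a 2nd from the last.
Extending down a 2nd: D3 → C3.
From C3 the diatonic shape gives C3 G2 Bb2 Eb2 C2.

C3 G2 Bb2 Eb2 C2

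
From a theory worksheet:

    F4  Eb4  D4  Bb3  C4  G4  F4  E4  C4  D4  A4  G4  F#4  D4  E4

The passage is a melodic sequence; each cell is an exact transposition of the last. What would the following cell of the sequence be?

The 5-note cells begin on F4, G4, A4 — each up a 2nd from the last.
From B4 the exact shape gives B4 A4 G#4 E4 F#4.

B4 A4 G#4 E4 F#4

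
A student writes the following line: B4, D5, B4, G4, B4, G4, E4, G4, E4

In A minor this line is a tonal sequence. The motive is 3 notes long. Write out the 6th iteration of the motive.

F3 A3 F3

The 3-note cells begin on B4, G4, E4 — each down a 3rd from the last.
Extending down a 3rd: C4 → A3 → F3.
Statement 6 starts on F3 and keeps the same diatonic contour: F3 A3 F3.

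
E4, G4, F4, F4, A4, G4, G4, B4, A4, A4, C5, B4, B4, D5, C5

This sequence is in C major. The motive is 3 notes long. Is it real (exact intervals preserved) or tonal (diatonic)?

tonal

Every note is diatonic to C major.
Cell 1 has +3 semitones from note 1 to 2, but cell 2 has +4 — the interval quality changes while the contour stays the same, which is the hallmark of a tonal sequence.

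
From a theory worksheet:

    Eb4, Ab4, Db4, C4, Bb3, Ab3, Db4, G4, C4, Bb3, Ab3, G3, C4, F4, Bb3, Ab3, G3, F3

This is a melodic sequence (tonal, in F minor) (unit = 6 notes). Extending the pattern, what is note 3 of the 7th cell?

Eb3

The unit is 6 notes. Position-3 pitches of the 3 shown cells: Db4, C4, Bb3.
Each moves down a 2nd. Continuing: Ab3 → G3 → F3 → Eb3.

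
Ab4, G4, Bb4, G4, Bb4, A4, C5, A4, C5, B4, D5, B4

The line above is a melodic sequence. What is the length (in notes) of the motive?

4

There are 12 notes; a 4-note unit gives 3 cells:
Ab4 G4 Bb4 G4 | Bb4 A4 C5 A4 | C5 B4 D5 B4
That's a consistent up a 2nd shift per cell, and no other grouping gives one.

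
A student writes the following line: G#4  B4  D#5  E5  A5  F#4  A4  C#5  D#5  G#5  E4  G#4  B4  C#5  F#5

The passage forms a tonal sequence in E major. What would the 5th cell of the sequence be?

C#4 E4 G#4 A4 D#5

With a 5-note motive the entries are G#4, F#4, E4, each down a 2nd from the previous.
Continuing the starts: D#4 → C#4.
So cell 5 is C#4 E4 G#4 A4 D#5.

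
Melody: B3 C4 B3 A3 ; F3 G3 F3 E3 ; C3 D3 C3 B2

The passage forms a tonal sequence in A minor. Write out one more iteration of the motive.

G2 A2 G2 F2

Taking 4-note groups, the heads are B3, F3, C3: the pattern moves down a 4th.
From G2 the diatonic shape gives G2 A2 G2 F2.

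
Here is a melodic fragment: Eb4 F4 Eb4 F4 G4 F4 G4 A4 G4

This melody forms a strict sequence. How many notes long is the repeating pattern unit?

There are 9 notes; a 3-note unit gives 3 cells:
Eb4 F4 Eb4 | F4 G4 F4 | G4 A4 G4
Each cell is the previous one up a 2nd — so the unit is 3 notes.

3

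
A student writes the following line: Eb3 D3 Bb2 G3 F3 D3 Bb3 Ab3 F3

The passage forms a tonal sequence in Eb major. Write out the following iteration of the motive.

D4 C4 Ab3

With a 3-note motive the entries are Eb3, G3, Bb3, each up a 3rd from the previous.
From D4 the diatonic shape gives D4 C4 Ab3.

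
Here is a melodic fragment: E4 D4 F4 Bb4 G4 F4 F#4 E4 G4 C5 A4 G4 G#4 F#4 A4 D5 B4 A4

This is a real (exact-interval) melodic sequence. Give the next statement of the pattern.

Unit = 6 notes; the statements start on E4, F#4, G#4, moving up a 2nd each time.
Statement 4 starts on A#4 and keeps the same exact contour: A#4 G#4 B4 E5 C#5 B4.

A#4 G#4 B4 E5 C#5 B4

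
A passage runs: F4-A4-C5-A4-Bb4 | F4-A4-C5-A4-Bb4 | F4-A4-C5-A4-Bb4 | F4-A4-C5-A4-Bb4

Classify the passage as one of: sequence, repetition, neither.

repetition

Each 5-note cell is identical (F4 A4 C5 A4 Bb4), restated at the same pitch.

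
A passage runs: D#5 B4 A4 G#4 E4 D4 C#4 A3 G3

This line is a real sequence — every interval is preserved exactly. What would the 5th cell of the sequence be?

Taking 3-note groups, the heads are D#5, G#4, C#4: the pattern moves down a 5th.
Extending down a 5th: F#3 → B2.
From B2 the exact shape gives B2 G2 F2.

B2 G2 F2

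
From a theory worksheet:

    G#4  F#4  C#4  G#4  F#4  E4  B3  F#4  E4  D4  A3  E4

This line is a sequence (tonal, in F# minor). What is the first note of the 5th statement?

C#4

The 4-note cells begin on G#4, F#4, E4 — each down a 2nd from the last.
Continuing: D4 → C#4. Statement 5 starts on C#4.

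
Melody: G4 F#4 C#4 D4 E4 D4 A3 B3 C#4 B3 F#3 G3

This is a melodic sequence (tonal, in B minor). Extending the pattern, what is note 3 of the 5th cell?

With 4-note cells, note 3 of each statement runs C#4, A3, F#3.
Carrying that down a 3rd forward: D3 → B2.

B2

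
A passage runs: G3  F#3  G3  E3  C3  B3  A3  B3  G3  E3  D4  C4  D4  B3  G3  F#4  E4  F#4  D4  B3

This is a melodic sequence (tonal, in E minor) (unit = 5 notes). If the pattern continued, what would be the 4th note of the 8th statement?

With 5-note cells, note 4 of each statement runs E3, G3, B3, D4.
Each moves up a 3rd. Continuing: F#4 → A4 → C5 → E5.

E5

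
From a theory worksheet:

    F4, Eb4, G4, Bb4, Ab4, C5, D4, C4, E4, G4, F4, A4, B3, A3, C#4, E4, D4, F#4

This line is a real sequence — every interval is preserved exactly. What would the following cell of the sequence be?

G#3 F#3 A#3 C#4 B3 D#4

With a 6-note motive the entries are F4, D4, B3, each down a 3rd from the previous.
Statement 4 starts on G#3 and keeps the same exact contour: G#3 F#3 A#3 C#4 B3 D#4.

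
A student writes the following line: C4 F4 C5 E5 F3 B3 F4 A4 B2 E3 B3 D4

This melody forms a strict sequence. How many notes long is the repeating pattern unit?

4

Try groups of 4 (3 cells in 12 notes):
C4 F4 C5 E5 | F3 B3 F4 A4 | B2 E3 B3 D4
Every group is a transposition down a 5th of the one before; no shorter unit works.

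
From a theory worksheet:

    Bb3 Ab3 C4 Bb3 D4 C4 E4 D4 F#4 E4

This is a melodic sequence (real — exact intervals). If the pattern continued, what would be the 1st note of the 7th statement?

A#4

The unit is 2 notes. Position-1 pitches of the 5 shown cells: Bb3, C4, D4, E4, F#4.
Carrying that up a 2nd forward: G#4 → A#4.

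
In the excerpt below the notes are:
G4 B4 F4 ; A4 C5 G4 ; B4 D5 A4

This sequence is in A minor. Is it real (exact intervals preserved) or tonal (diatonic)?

tonal

Every note is diatonic to A minor.
Cell 1 has +4 semitones from note 1 to 2, but cell 2 has +3 — the interval quality changes while the contour stays the same, which is the hallmark of a tonal sequence.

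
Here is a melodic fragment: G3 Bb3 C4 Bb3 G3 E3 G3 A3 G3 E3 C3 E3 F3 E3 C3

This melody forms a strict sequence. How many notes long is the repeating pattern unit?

5

There are 15 notes; a 5-note unit gives 3 cells:
G3 Bb3 C4 Bb3 G3 | E3 G3 A3 G3 E3 | C3 E3 F3 E3 C3
Each cell is the previous one down a 3rd — so the unit is 5 notes.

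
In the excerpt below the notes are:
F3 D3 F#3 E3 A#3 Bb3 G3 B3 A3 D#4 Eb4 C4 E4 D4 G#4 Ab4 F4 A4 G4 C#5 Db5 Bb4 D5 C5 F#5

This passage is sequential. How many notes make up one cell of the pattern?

5

There are 25 notes; a 5-note unit gives 5 cells:
F3 D3 F#3 E3 A#3 | Bb3 G3 B3 A3 D#4 | Eb4 C4 E4 D4 G#4 | Ab4 F4 A4 G4 C#5 | Db5 Bb4 D5 C5 F#5
Every group is a transposition up a 4th of the one before; no shorter unit works.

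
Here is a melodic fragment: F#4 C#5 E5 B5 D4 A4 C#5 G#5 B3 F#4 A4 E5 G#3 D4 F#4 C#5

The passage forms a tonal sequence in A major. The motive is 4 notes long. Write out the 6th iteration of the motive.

Unit = 4 notes; the statements start on F#4, D4, B3, G#3, moving down a 3rd each time.
Extending down a 3rd: E3 → C#3.
So cell 6 is C#3 G#3 B3 F#4.

C#3 G#3 B3 F#4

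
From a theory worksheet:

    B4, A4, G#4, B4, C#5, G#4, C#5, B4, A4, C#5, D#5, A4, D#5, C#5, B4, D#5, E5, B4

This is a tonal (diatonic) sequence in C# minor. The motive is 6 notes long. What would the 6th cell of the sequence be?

G#5 F#5 E5 G#5 A5 E5

Taking 6-note groups, the heads are B4, C#5, D#5: the pattern moves up a 2nd.
Continuing the starts: E5 → F#5 → G#5.
From G#5 the diatonic shape gives G#5 F#5 E5 G#5 A5 E5.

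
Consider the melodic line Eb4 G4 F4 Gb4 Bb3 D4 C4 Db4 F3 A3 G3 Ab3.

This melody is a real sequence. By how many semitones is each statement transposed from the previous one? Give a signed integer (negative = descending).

-5

Taking 4-note groups, the heads are Eb4, Bb3, F3: the pattern moves down a 4th.
Eb4 to Bb3 spans -5 semitones.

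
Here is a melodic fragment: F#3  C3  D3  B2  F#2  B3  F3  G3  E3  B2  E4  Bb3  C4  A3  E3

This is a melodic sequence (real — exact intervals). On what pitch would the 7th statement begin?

C6

Taking 5-note groups, the heads are F#3, B3, E4: the pattern moves up a 4th.
Continuing: A4 → D5 → G5 → C6. Statement 7 starts on C6.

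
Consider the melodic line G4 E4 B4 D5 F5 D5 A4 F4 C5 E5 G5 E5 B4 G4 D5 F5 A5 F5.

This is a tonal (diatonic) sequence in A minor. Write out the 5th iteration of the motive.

Unit = 6 notes; the statements start on G4, A4, B4, moving up a 2nd each time.
Extending up a 2nd: C5 → D5.
So cell 5 is D5 B4 F5 A5 C6 A5.

D5 B4 F5 A5 C6 A5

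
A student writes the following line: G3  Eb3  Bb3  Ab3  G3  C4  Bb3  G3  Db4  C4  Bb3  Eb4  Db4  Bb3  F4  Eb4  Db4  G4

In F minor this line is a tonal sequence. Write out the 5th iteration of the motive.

Taking 6-note groups, the heads are G3, Bb3, Db4: the pattern moves up a 3rd.
Extending up a 3rd: F4 → Ab4.
So cell 5 is Ab4 F4 C5 Bb4 Ab4 Db5.

Ab4 F4 C5 Bb4 Ab4 Db5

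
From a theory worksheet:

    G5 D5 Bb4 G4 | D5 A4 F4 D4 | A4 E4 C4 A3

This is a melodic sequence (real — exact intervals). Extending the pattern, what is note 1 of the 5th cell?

B3

With 4-note cells, note 1 of each statement runs G5, D5, A4.
Extending down a 4th: E4 → B3.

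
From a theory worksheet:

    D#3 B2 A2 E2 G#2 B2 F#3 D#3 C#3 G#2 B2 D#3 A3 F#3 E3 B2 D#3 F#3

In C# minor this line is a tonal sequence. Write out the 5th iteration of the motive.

With a 6-note motive the entries are D#3, F#3, A3, each up a 3rd from the previous.
Continuing the starts: C#4 → E4.
Statement 5 starts on E4 and keeps the same diatonic contour: E4 C#4 B3 F#3 A3 C#4.

E4 C#4 B3 F#3 A3 C#4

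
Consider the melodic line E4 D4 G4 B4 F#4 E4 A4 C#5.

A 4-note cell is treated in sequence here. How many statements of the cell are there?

2

8 notes in groups of 4 gives 8/4 = 2 statements.
Starts: E4, F#4 — each up a 2nd.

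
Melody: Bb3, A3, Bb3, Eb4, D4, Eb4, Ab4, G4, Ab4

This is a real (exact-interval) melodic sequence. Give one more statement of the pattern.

Db5 C5 Db5

With a 3-note motive the entries are Bb3, Eb4, Ab4, each up a 4th from the previous.
From Db5 the exact shape gives Db5 C5 Db5.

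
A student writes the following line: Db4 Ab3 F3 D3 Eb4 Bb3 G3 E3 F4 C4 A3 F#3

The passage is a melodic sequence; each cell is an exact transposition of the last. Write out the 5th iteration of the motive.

A4 E4 C#4 A#3

With a 4-note motive the entries are Db4, Eb4, F4, each up a 2nd from the previous.
Extending up a 2nd: G4 → A4.
So cell 5 is A4 E4 C#4 A#3.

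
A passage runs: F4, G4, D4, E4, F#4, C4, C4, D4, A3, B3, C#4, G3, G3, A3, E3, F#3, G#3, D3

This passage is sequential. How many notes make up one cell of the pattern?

6

18 notes total. Splitting into 3 groups of 6:
F4 G4 D4 E4 F#4 C4 | C4 D4 A3 B3 C#4 G3 | G3 A3 E3 F#3 G#3 D3
That's a consistent down a 4th shift per cell, and no other grouping gives one.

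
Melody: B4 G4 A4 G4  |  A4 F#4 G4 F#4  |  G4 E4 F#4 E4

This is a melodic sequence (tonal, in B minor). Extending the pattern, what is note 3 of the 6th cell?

The unit is 4 notes. Position-3 pitches of the 3 shown cells: A4, G4, F#4.
Carrying that down a 2nd forward: E4 → D4 → C#4.

C#4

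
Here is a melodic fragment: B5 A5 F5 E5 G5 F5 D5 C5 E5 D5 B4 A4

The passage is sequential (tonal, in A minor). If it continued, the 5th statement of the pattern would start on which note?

A4

The 4-note cells begin on B5, G5, E5 — each down a 3rd from the last.
Continuing: C5 → A4. Statement 5 starts on A4.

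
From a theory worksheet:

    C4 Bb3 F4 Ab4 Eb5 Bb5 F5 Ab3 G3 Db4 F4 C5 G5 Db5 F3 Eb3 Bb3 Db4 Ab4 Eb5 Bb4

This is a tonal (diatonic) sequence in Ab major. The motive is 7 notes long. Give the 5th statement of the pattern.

With a 7-note motive the entries are C4, Ab3, F3, each down a 3rd from the previous.
Extending down a 3rd: Db3 → Bb2.
So cell 5 is Bb2 Ab2 Eb3 G3 Db4 Ab4 Eb4.

Bb2 Ab2 Eb3 G3 Db4 Ab4 Eb4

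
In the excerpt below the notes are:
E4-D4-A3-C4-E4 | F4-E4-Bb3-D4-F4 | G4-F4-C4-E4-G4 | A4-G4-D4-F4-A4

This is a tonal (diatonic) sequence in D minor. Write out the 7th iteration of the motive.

Taking 5-note groups, the heads are E4, F4, G4, A4: the pattern moves up a 2nd.
Extending up a 2nd: Bb4 → C5 → D5.
So cell 7 is D5 C5 G4 Bb4 D5.

D5 C5 G4 Bb4 D5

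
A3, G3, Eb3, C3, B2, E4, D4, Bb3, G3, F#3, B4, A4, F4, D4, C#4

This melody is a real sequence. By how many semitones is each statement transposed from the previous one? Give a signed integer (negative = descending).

Taking 5-note groups, the heads are A3, E4, B4: the pattern moves up a 5th.
A3→E4 is 64 − 57 = 7 semitones.

7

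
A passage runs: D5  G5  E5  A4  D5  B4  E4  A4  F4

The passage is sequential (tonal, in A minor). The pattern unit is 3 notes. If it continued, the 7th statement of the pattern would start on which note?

Unit = 3 notes; the statements start on D5, A4, E4, moving down a 4th each time.
Continuing: B3 → F3 → C3 → G2. Statement 7 starts on G2.

G2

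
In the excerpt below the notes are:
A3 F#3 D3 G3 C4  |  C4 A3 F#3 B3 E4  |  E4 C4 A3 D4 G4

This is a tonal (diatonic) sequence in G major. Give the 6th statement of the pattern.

Taking 5-note groups, the heads are A3, C4, E4: the pattern moves up a 3rd.
Carrying on: G4 → B4 → D5.
From D5 the diatonic shape gives D5 B4 G4 C5 F#5.

D5 B4 G4 C5 F#5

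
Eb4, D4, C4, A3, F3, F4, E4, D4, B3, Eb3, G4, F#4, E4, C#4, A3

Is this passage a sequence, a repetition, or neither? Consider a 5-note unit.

Note 5 of cell 2 is Eb3; if this were a sequence it would be G3. No unit length gives a consistent transposition pattern.

neither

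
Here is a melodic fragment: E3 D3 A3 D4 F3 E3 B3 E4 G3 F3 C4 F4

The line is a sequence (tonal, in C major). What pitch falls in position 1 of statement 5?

B3

With 4-note cells, note 1 of each statement runs E3, F3, G3.
Each moves up a 2nd. Continuing: A3 → B3.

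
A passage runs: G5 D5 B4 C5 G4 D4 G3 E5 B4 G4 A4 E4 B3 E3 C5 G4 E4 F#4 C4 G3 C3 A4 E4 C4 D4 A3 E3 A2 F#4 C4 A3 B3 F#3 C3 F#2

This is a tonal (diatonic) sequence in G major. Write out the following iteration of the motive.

D4 A3 F#3 G3 D3 A2 D2

With a 7-note motive the entries are G5, E5, C5, A4, F#4, each down a 3rd from the previous.
From D4 the diatonic shape gives D4 A3 F#3 G3 D3 A2 D2.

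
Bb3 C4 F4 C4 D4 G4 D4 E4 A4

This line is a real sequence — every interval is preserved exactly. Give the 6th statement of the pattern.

Unit = 3 notes; the statements start on Bb3, C4, D4, moving up a 2nd each time.
Continuing the starts: E4 → F#4 → G#4.
Statement 6 starts on G#4 and keeps the same exact contour: G#4 A#4 D#5.

G#4 A#4 D#5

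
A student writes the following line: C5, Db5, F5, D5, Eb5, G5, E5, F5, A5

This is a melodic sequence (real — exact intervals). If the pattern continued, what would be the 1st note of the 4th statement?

Grouping in 3s, the 1st note of each cell is C5, D5, E5.
Each moves up a 2nd; the next is F#5.

F#5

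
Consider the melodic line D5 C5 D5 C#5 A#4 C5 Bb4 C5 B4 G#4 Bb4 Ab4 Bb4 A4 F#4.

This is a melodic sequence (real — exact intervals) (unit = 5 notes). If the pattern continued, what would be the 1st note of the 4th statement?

Ab4

The unit is 5 notes. Position-1 pitches of the 3 shown cells: D5, C5, Bb4.
From Bb4, down a 2nd gives Ab4.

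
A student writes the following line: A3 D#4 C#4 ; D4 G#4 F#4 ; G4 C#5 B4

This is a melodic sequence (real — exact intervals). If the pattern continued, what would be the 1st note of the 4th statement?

The unit is 3 notes. Position-1 pitches of the 3 shown cells: A3, D4, G4.
Each moves up a 4th; the next is C5.

C5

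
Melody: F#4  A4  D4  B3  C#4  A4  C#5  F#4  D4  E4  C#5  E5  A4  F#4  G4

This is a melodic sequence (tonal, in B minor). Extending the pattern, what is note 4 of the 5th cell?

C#5

With 5-note cells, note 4 of each statement runs B3, D4, F#4.
Extending up a 3rd: A4 → C#5.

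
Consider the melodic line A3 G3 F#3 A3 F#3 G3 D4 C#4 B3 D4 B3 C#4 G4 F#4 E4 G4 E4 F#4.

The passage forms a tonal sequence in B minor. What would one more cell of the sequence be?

Taking 6-note groups, the heads are A3, D4, G4: the pattern moves up a 4th.
Statement 4 starts on C#5 and keeps the same diatonic contour: C#5 B4 A4 C#5 A4 B4.

C#5 B4 A4 C#5 A4 B4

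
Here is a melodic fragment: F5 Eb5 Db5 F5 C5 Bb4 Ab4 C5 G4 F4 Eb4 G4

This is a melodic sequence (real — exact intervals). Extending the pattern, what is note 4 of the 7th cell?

With 4-note cells, note 4 of each statement runs F5, C5, G4.
Each moves down a 4th. Continuing: D4 → A3 → E3 → B2.

B2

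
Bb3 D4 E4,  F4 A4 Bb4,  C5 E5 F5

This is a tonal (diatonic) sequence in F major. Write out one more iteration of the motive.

Unit = 3 notes; the statements start on Bb3, F4, C5, moving up a 5th each time.
So cell 4 is G5 Bb5 C6.

G5 Bb5 C6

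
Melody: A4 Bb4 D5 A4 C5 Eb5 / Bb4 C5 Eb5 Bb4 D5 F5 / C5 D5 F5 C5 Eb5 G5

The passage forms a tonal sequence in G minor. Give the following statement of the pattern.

Taking 6-note groups, the heads are A4, Bb4, C5: the pattern moves up a 2nd.
Statement 4 starts on D5 and keeps the same diatonic contour: D5 Eb5 G5 D5 F5 A5.

D5 Eb5 G5 D5 F5 A5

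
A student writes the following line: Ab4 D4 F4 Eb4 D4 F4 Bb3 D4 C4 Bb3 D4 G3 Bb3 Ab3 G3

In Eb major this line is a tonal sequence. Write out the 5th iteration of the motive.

G3 C3 Eb3 D3 C3

Taking 5-note groups, the heads are Ab4, F4, D4: the pattern moves down a 3rd.
Continuing the starts: Bb3 → G3.
So cell 5 is G3 C3 Eb3 D3 C3.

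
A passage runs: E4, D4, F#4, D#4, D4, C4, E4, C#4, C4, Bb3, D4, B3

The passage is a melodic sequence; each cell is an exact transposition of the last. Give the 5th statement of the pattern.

The 4-note cells begin on E4, D4, C4 — each down a 2nd from the last.
Extending down a 2nd: Bb3 → Ab3.
From Ab3 the exact shape gives Ab3 Gb3 Bb3 G3.

Ab3 Gb3 Bb3 G3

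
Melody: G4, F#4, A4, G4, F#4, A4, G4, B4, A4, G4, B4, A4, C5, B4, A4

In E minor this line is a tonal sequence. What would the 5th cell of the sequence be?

D5 C5 E5 D5 C5

The 5-note cells begin on G4, A4, B4 — each up a 2nd from the last.
Carrying on: C5 → D5.
So cell 5 is D5 C5 E5 D5 C5.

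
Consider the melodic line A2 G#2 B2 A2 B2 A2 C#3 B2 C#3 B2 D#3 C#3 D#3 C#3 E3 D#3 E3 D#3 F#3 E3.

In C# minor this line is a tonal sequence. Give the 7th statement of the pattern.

G#3 F#3 A3 G#3

Taking 4-note groups, the heads are A2, B2, C#3, D#3, E3: the pattern moves up a 2nd.
Continuing the starts: F#3 → G#3.
Statement 7 starts on G#3 and keeps the same diatonic contour: G#3 F#3 A3 G#3.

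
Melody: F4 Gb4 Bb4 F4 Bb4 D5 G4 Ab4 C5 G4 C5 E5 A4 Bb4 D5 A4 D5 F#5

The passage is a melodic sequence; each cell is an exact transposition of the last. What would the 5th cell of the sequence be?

Unit = 6 notes; the statements start on F4, G4, A4, moving up a 2nd each time.
Carrying on: B4 → C#5.
So cell 5 is C#5 D5 F#5 C#5 F#5 A#5.

C#5 D5 F#5 C#5 F#5 A#5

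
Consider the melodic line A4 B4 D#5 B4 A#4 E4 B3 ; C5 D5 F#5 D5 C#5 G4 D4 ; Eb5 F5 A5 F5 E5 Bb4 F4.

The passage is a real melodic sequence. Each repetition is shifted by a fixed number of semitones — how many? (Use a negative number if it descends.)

3

Unit = 7 notes; the statements start on A4, C5, Eb5, moving up a 3rd each time.
A4 to C5 spans +3 semitones.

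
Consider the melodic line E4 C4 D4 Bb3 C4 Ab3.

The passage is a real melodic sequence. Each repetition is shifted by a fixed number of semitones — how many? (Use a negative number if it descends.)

Taking 2-note groups, the heads are E4, D4, C4: the pattern moves down a 2nd.
E4→D4 is 62 − 64 = -2 semitones.

-2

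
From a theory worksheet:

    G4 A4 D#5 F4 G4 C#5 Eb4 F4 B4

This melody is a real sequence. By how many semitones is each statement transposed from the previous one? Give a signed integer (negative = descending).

-2

Unit = 3 notes; the statements start on G4, F4, Eb4, moving down a 2nd each time.
Counting half-steps from G4 to F4: -2.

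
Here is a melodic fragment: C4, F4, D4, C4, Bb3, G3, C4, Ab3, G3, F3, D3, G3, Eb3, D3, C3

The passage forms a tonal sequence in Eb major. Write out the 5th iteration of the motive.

Unit = 5 notes; the statements start on C4, G3, D3, moving down a 4th each time.
Carrying on: Ab2 → Eb2.
Statement 5 starts on Eb2 and keeps the same diatonic contour: Eb2 Ab2 F2 Eb2 D2.

Eb2 Ab2 F2 Eb2 D2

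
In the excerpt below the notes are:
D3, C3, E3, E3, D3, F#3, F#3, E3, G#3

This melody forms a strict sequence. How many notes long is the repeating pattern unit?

3

There are 9 notes; a 3-note unit gives 3 cells:
D3 C3 E3 | E3 D3 F#3 | F#3 E3 G#3
Every group is a transposition up a 2nd of the one before; no shorter unit works.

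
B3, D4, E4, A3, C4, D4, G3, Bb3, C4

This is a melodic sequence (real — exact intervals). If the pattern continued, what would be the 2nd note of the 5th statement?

Gb3

With 3-note cells, note 2 of each statement runs D4, C4, Bb3.
Carrying that down a 2nd forward: Ab3 → Gb3.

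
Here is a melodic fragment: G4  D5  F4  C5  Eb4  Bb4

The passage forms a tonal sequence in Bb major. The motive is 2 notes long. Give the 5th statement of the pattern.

C4 G4

The 2-note cells begin on G4, F4, Eb4 — each down a 2nd from the last.
Continuing the starts: D4 → C4.
Statement 5 starts on C4 and keeps the same diatonic contour: C4 G4.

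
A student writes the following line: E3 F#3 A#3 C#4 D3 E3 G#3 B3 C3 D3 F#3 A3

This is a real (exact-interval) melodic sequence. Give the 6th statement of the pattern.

Gb2 Ab2 C3 Eb3

Unit = 4 notes; the statements start on E3, D3, C3, moving down a 2nd each time.
Extending down a 2nd: Bb2 → Ab2 → Gb2.
Statement 6 starts on Gb2 and keeps the same exact contour: Gb2 Ab2 C3 Eb3.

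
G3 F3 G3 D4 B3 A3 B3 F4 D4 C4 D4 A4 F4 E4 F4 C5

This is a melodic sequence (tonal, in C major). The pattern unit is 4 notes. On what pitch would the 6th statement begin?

Taking 4-note groups, the heads are G3, B3, D4, F4: the pattern moves up a 3rd.
Continuing: A4 → C5. Statement 6 starts on C5.

C5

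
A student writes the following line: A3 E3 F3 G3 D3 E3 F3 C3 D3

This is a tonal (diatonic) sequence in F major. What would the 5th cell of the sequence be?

Taking 3-note groups, the heads are A3, G3, F3: the pattern moves down a 2nd.
Carrying on: E3 → D3.
From D3 the diatonic shape gives D3 A2 Bb2.

D3 A2 Bb2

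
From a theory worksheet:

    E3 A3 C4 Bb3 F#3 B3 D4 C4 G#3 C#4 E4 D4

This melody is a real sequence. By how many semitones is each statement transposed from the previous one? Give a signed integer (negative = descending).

2

The 4-note cells begin on E3, F#3, G#3 — each up a 2nd from the last.
E3→F#3 is 54 − 52 = 2 semitones.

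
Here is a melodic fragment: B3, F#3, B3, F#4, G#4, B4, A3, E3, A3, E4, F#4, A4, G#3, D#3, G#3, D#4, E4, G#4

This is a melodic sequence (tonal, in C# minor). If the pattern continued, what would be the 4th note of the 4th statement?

C#4

Grouping in 6s, the 4th note of each cell is F#4, E4, D#4.
One more down a 2nd gives C#4.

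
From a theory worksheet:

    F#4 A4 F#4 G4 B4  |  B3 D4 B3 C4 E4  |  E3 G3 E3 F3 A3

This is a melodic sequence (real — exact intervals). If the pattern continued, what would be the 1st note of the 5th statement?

Grouping in 5s, the 1st note of each cell is F#4, B3, E3.
Each moves down a 5th. Continuing: A2 → D2.

D2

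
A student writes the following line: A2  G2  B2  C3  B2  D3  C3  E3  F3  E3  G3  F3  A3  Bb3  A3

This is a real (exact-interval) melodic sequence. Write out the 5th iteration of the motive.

With a 5-note motive the entries are A2, D3, G3, each up a 4th from the previous.
Extending up a 4th: C4 → F4.
Statement 5 starts on F4 and keeps the same exact contour: F4 Eb4 G4 Ab4 G4.

F4 Eb4 G4 Ab4 G4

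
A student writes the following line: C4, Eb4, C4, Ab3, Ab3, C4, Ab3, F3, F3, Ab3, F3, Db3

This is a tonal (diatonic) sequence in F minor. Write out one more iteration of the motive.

With a 4-note motive the entries are C4, Ab3, F3, each down a 3rd from the previous.
From Db3 the diatonic shape gives Db3 F3 Db3 Bb2.

Db3 F3 Db3 Bb2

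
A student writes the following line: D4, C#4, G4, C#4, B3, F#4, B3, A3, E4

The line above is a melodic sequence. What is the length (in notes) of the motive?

9 notes total. Splitting into 3 groups of 3:
D4 C#4 G4 | C#4 B3 F#4 | B3 A3 E4
Each cell is the previous one down a 2nd — so the unit is 3 notes.

3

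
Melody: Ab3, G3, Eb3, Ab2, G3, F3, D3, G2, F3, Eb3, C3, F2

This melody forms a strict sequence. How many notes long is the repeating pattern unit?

Try groups of 4 (3 cells in 12 notes):
Ab3 G3 Eb3 Ab2 | G3 F3 D3 G2 | F3 Eb3 C3 F2
Every group is a transposition down a 2nd of the one before; no shorter unit works.

4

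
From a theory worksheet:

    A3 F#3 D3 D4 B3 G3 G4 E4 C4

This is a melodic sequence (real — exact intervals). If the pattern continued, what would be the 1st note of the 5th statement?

F5

With 3-note cells, note 1 of each statement runs A3, D4, G4.
Extending up a 4th: C5 → F5.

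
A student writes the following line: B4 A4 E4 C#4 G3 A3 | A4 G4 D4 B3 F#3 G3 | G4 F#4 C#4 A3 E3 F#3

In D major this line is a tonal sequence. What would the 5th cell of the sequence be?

E4 D4 A3 F#3 C#3 D3

Taking 6-note groups, the heads are B4, A4, G4: the pattern moves down a 2nd.
Continuing the starts: F#4 → E4.
Statement 5 starts on E4 and keeps the same diatonic contour: E4 D4 A3 F#3 C#3 D3.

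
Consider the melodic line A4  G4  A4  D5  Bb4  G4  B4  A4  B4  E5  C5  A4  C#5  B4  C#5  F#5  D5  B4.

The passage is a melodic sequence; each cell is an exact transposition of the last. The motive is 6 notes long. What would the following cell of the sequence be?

D#5 C#5 D#5 G#5 E5 C#5

Unit = 6 notes; the statements start on A4, B4, C#5, moving up a 2nd each time.
So cell 4 is D#5 C#5 D#5 G#5 E5 C#5.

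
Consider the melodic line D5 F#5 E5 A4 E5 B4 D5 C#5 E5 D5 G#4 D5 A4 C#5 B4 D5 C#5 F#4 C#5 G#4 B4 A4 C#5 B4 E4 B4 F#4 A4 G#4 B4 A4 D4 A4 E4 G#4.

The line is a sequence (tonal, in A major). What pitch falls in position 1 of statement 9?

The unit is 7 notes. Position-1 pitches of the 5 shown cells: D5, C#5, B4, A4, G#4.
Extending down a 2nd: F#4 → E4 → D4 → C#4.

C#4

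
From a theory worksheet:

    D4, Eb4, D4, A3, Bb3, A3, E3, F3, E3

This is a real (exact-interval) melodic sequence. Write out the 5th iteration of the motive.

F#2 G2 F#2

Unit = 3 notes; the statements start on D4, A3, E3, moving down a 4th each time.
Carrying on: B2 → F#2.
So cell 5 is F#2 G2 F#2.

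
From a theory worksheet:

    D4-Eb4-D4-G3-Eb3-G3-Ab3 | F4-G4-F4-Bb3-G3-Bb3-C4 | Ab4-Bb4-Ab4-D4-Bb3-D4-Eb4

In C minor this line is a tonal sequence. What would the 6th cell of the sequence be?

G5 Ab5 G5 C5 Ab4 C5 D5

The 7-note cells begin on D4, F4, Ab4 — each up a 3rd from the last.
Carrying on: C5 → Eb5 → G5.
From G5 the diatonic shape gives G5 Ab5 G5 C5 Ab4 C5 D5.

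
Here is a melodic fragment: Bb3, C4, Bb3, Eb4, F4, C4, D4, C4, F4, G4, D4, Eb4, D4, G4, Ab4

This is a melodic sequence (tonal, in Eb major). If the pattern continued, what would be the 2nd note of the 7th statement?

Bb4

With 5-note cells, note 2 of each statement runs C4, D4, Eb4.
Each moves up a 2nd. Continuing: F4 → G4 → Ab4 → Bb4.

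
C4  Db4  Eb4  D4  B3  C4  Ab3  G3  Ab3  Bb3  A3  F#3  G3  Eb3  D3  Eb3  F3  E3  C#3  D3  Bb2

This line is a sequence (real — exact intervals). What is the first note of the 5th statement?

Taking 7-note groups, the heads are C4, G3, D3: the pattern moves down a 4th.
Extending the heads down a 4th: A2 → E2.

E2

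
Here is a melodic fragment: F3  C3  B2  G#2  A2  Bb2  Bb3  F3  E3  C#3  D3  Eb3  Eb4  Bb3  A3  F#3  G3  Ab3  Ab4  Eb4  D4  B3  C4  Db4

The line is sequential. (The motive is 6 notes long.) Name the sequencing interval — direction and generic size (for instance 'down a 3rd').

The 6-note cells begin on F3, Bb3, Eb4, Ab4 — each up a 4th from the last.
F3 to Bb3 is up a 4th.

up a 4th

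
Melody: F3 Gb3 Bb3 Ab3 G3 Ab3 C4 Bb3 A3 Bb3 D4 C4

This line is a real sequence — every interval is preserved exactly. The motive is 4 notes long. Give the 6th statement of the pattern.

The 4-note cells begin on F3, G3, A3 — each up a 2nd from the last.
Extending up a 2nd: B3 → C#4 → D#4.
From D#4 the exact shape gives D#4 E4 G#4 F#4.

D#4 E4 G#4 F#4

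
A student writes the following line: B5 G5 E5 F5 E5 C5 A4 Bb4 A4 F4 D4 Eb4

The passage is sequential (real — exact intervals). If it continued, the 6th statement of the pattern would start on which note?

C3

With a 4-note motive the entries are B5, E5, A4, each down a 5th from the previous.
Extending the heads down a 5th: D4 → G3 → C3.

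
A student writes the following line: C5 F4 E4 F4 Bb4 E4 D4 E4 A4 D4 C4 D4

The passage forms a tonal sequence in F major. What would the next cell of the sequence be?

G4 C4 Bb3 C4

With a 4-note motive the entries are C5, Bb4, A4, each down a 2nd from the previous.
From G4 the diatonic shape gives G4 C4 Bb3 C4.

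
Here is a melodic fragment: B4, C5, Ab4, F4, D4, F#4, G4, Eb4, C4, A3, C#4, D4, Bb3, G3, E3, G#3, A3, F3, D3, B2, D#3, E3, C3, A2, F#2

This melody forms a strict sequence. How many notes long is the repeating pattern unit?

25 notes total. Splitting into 5 groups of 5:
B4 C5 Ab4 F4 D4 | F#4 G4 Eb4 C4 A3 | C#4 D4 Bb3 G3 E3 | G#3 A3 F3 D3 B2 | D#3 E3 C3 A2 F#2
Each cell is the previous one down a 4th — so the unit is 5 notes.

5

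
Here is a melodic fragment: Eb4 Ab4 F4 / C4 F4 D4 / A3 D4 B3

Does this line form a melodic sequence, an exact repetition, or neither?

sequence

Each 3-note cell is the previous one transposed down a 3rd.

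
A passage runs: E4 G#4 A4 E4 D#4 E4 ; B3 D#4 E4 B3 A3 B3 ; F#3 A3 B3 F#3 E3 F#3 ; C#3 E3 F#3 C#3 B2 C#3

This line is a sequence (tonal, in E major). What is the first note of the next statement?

The 6-note cells begin on E4, B3, F#3, C#3 — each down a 4th from the last.
One more step down a 4th gives G#2.

G#2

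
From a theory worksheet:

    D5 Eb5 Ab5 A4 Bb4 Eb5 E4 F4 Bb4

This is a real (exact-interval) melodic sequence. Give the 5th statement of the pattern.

With a 3-note motive the entries are D5, A4, E4, each down a 4th from the previous.
Carrying on: B3 → F#3.
Statement 5 starts on F#3 and keeps the same exact contour: F#3 G3 C4.

F#3 G3 C4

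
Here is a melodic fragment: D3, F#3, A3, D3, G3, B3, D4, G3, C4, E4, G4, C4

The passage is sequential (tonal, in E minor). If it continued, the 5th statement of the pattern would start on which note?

Taking 4-note groups, the heads are D3, G3, C4: the pattern moves up a 4th.
Continuing: F#4 → B4. Statement 5 starts on B4.

B4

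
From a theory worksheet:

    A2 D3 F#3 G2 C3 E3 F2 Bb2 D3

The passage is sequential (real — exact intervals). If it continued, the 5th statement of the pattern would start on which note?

The 3-note cells begin on A2, G2, F2 — each down a 2nd from the last.
Continuing: Eb2 → Db2. Statement 5 starts on Db2.

Db2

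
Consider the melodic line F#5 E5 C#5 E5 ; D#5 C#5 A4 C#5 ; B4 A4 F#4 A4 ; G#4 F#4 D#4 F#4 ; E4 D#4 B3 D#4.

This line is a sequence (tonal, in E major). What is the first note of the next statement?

Unit = 4 notes; the statements start on F#5, D#5, B4, G#4, E4, moving down a 3rd each time.
One more step down a 3rd gives C#4.

C#4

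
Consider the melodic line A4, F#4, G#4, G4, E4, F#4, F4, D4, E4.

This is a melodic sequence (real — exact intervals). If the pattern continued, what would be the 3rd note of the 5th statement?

Grouping in 3s, the 3rd note of each cell is G#4, F#4, E4.
Each moves down a 2nd. Continuing: D4 → C4.

C4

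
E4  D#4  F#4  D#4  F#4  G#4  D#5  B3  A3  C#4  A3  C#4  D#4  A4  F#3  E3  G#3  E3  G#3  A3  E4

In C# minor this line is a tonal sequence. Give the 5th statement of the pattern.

G#2 F#2 A2 F#2 A2 B2 F#3

With a 7-note motive the entries are E4, B3, F#3, each down a 4th from the previous.
Continuing the starts: C#3 → G#2.
From G#2 the diatonic shape gives G#2 F#2 A2 F#2 A2 B2 F#3.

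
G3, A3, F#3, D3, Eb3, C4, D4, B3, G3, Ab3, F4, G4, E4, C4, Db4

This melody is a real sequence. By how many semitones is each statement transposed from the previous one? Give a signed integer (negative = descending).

5

Unit = 5 notes; the statements start on G3, C4, F4, moving up a 4th each time.
Counting half-steps from G3 to C4: 5.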